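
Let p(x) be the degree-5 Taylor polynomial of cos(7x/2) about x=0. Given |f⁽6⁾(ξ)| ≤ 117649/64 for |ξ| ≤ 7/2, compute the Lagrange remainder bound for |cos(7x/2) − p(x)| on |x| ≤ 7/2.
13841287201/2949120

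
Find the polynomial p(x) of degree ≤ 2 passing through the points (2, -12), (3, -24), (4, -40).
-2*x**2 - 2*x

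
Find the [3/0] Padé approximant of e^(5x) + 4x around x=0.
125*x**3/6 + 25*x**2/2 + 9*x + 1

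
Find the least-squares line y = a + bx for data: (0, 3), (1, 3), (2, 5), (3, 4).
a = 3, b = 1/2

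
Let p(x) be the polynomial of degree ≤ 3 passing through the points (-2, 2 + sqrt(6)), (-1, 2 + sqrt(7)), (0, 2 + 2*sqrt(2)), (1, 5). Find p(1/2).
-5*sqrt(7)/16 + sqrt(6)/16 + 15*sqrt(2)/8 + 47/16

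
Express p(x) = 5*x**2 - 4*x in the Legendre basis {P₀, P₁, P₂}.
(5/3)P₀ + (-4)P₁ + (10/3)P₂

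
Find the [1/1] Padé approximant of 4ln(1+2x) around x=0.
8*x/(x + 1)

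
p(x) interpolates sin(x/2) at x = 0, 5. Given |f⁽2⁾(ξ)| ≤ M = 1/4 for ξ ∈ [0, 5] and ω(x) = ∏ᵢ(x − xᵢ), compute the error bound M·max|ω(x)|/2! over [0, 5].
25/32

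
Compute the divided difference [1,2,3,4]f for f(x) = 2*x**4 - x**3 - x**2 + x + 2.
19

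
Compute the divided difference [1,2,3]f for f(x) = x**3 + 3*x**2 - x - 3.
9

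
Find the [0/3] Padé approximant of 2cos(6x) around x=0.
2/(18*x**2 + 1)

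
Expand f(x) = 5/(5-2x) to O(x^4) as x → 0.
1 + 2*x/5 + 4*x**2/25 + 8*x**3/125 + O(x**4)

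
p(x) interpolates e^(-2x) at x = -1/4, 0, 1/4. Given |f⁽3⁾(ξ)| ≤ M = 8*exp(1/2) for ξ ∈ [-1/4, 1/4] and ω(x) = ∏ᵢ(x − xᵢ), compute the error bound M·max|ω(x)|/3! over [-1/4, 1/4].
sqrt(3)*exp(1/2)/216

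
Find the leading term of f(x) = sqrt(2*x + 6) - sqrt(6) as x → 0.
sqrt(6)*x/6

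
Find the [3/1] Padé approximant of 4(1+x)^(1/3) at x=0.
(-4*x**3/81 + 4*x**2/9 + 4*x + 4)/(2*x/3 + 1)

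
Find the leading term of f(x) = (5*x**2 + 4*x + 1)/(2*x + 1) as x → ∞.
5*x/2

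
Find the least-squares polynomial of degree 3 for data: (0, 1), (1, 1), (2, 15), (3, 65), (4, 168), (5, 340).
155/126 + (-329/108)x + (-233/252)x² + (163/54)x³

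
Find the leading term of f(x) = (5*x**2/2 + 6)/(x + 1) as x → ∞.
5*x/2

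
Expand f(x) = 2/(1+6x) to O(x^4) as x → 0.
2 - 12*x + 72*x**2 - 432*x**3 + O(x**4)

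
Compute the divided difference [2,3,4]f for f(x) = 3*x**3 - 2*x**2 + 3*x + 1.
25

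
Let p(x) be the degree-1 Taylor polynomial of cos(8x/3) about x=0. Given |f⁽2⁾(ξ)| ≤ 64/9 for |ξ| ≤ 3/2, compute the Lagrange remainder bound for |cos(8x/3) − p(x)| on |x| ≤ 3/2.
8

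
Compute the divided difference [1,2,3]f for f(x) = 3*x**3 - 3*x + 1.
18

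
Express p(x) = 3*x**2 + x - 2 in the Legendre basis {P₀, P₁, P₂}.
-P₀ + P₁ + (2)P₂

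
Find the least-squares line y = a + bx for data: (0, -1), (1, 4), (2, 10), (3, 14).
a = -9/10, b = 51/10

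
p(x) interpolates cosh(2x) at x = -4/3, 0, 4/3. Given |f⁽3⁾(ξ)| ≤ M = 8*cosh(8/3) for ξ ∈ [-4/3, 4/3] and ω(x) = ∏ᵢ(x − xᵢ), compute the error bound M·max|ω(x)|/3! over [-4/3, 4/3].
512*sqrt(3)*cosh(8/3)/729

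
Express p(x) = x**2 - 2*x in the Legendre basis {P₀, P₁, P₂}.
(1/3)P₀ + (-2)P₁ + (2/3)P₂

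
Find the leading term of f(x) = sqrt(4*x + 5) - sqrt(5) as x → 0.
2*sqrt(5)*x/5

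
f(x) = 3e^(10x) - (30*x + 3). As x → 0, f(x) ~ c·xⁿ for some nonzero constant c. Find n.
2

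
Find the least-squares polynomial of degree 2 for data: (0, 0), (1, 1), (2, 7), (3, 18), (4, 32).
-6/35 + (-53/70)x + (31/14)x²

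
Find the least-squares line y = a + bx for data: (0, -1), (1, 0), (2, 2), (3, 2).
a = -9/10, b = 11/10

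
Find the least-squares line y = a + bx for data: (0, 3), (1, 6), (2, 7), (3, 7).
a = 19/5, b = 13/10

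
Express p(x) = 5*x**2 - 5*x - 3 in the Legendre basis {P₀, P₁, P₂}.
(-4/3)P₀ + (-5)P₁ + (10/3)P₂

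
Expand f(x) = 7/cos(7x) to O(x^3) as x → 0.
7 + 343*x**2/2 + O(x**3)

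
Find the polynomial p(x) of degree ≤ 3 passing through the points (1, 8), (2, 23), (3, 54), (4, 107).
x**3 + 2*x**2 + 2*x + 3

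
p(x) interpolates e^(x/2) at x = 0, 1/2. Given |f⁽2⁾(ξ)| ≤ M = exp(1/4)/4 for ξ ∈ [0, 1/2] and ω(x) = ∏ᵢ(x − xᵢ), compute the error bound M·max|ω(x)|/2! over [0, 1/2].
exp(1/4)/128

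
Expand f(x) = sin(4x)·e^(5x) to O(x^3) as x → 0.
4*x + 20*x**2 + O(x**3)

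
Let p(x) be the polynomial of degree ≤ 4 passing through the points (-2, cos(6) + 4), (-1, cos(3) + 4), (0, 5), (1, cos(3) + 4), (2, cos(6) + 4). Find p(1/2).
5*cos(3)/16 - cos(6)/64 + 301/64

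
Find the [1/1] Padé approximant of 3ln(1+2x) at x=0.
6*x/(x + 1)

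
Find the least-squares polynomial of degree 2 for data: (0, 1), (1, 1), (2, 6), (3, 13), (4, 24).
29/35 + (-37/35)x + (12/7)x²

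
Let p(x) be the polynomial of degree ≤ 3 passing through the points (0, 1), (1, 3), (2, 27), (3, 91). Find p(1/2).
3/8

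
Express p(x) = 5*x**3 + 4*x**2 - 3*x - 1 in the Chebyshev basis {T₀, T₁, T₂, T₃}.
T₀ + (3/4)T₁ + (2)T₂ + (5/4)T₃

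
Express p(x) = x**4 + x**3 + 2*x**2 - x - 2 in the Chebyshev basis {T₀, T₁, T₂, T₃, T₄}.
(-5/8)T₀ + (-1/4)T₁ + (3/2)T₂ + (1/4)T₃ + (1/8)T₄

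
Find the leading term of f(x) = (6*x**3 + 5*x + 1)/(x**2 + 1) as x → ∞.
6*x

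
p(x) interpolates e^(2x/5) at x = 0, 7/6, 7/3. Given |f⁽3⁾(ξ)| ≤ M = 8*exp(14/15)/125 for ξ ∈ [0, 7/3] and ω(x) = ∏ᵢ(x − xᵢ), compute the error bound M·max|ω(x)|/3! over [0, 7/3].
343*sqrt(3)*exp(14/15)/91125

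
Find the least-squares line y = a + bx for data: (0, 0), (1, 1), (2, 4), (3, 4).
a = 0, b = 3/2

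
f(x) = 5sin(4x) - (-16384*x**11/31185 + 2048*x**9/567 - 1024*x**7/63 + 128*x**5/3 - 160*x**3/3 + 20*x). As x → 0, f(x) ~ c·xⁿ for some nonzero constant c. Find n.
13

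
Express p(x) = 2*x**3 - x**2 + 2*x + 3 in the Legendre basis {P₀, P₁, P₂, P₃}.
(8/3)P₀ + (16/5)P₁ + (-2/3)P₂ + (4/5)P₃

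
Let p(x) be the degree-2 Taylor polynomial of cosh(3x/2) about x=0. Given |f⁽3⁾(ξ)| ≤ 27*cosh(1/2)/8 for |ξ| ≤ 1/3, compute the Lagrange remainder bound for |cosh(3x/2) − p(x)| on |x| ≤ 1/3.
cosh(1/2)/48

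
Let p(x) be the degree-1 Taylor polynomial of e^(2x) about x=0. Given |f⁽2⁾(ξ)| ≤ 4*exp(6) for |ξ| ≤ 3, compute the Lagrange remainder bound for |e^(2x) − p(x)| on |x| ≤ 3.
18*exp(6)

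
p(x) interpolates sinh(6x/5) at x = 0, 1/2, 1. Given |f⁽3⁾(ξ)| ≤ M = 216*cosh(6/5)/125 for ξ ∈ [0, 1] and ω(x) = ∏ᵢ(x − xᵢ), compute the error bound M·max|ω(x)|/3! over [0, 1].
sqrt(3)*cosh(6/5)/125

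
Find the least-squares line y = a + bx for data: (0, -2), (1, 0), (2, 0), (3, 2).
a = -9/5, b = 6/5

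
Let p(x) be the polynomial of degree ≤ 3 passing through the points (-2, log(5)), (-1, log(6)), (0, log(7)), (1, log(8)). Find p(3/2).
log(384*2**(7/8)*3**(5/16)*4730908711279296875**(1/16)/1715)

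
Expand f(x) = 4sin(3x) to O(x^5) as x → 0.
12*x - 18*x**3 + O(x**5)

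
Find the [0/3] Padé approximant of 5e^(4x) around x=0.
5/(-32*x**3/3 + 8*x**2 - 4*x + 1)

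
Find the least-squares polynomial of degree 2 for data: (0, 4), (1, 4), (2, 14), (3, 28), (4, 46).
116/35 + (-22/35)x + (20/7)x²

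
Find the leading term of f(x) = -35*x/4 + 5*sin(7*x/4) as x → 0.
-1715*x**3/384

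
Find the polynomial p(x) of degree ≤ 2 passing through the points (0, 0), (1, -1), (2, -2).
-x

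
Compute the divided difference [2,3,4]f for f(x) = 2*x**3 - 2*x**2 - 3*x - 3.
16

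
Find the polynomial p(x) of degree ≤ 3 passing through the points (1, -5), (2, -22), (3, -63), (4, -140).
-2*x**3 - 3*x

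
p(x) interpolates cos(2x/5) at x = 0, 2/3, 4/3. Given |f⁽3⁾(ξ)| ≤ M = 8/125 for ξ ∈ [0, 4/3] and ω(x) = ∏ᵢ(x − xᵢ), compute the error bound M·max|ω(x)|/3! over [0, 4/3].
64*sqrt(3)/91125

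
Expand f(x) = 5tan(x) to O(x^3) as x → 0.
5*x + O(x**3)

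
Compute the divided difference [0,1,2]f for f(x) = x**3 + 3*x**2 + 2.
6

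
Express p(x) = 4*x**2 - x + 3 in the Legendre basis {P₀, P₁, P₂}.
(13/3)P₀ - P₁ + (8/3)P₂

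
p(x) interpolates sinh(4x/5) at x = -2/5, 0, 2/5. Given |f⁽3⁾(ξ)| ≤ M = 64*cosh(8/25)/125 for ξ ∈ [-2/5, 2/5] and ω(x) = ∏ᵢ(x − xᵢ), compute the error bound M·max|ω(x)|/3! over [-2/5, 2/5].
512*sqrt(3)*cosh(8/25)/421875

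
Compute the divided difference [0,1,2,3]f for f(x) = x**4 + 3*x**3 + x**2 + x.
9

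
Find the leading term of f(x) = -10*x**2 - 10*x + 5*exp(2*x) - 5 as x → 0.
20*x**3/3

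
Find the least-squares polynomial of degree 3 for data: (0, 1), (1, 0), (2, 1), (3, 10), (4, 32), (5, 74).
41/42 + (13/252)x + (-41/21)x² + (35/36)x³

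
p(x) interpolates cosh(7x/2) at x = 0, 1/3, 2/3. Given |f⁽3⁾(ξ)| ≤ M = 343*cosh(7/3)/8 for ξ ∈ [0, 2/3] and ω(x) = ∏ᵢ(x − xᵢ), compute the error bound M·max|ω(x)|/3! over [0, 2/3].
343*sqrt(3)*cosh(7/3)/5832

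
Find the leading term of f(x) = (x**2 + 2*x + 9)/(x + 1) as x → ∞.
x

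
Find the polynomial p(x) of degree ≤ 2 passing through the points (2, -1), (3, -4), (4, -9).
-x**2 + 2*x - 1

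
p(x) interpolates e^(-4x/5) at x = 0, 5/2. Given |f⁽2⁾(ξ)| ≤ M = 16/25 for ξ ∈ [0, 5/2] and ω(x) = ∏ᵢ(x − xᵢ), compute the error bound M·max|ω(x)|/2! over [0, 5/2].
1/2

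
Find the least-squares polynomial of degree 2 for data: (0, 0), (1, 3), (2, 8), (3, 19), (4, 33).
1/5 + (1/5)x + (2)x²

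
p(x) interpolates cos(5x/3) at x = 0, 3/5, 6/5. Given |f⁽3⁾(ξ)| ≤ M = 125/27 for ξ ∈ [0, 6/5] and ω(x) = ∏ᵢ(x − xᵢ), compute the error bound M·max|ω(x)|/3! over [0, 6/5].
sqrt(3)/27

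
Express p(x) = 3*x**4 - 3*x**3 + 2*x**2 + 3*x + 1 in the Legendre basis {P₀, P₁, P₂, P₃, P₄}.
(34/15)P₀ + (6/5)P₁ + (64/21)P₂ + (-6/5)P₃ + (24/35)P₄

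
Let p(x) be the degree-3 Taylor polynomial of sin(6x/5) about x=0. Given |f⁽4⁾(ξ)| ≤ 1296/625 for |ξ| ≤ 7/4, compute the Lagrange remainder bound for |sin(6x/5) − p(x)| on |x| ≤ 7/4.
64827/80000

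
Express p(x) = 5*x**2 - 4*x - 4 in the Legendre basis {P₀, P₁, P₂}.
(-7/3)P₀ + (-4)P₁ + (10/3)P₂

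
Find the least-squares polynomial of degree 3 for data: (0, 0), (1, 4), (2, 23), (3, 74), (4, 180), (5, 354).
5/63 + (68/27)x + (-227/126)x² + (167/54)x³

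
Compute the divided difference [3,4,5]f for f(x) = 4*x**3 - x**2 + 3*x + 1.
47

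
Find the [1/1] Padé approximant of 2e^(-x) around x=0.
(2 - x)/(x/2 + 1)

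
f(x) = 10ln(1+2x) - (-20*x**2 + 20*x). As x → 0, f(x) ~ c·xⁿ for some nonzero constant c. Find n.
3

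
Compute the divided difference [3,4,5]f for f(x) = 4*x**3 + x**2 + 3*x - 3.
49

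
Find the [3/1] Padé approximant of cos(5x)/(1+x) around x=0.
(625*x**3/24 - 2825*x**2/276 - 625*x/276 + 1)/(1 - 349*x/276)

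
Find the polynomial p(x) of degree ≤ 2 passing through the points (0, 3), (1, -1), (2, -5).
3 - 4*x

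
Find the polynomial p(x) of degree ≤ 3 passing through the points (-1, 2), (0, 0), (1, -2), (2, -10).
-x**3 - x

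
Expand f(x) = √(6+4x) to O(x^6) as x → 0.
sqrt(6) + sqrt(6)*x/3 - sqrt(6)*x**2/18 + sqrt(6)*x**3/54 - 5*sqrt(6)*x**4/648 + 7*sqrt(6)*x**5/1944 + O(x**6)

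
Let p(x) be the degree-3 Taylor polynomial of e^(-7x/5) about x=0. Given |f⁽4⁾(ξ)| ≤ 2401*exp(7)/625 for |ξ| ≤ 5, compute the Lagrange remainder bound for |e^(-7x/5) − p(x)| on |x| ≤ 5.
2401*exp(7)/24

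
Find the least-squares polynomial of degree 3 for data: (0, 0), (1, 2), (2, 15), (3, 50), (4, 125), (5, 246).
13/126 + (353/756)x + (-107/126)x² + (229/108)x³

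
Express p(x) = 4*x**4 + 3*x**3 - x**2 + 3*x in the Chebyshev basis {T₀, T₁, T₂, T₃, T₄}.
T₀ + (21/4)T₁ + (3/2)T₂ + (3/4)T₃ + (1/2)T₄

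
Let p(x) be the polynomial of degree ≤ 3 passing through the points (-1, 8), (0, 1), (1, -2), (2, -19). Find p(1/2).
1/8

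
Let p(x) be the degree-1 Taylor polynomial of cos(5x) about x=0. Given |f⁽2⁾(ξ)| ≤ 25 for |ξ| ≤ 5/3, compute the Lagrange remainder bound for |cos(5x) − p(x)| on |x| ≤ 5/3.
625/18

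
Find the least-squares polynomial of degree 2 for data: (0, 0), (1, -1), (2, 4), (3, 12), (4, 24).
-9/35 + (-153/70)x + (29/14)x²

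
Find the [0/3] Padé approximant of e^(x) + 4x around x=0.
1/(-721*x**3/6 + 49*x**2/2 - 5*x + 1)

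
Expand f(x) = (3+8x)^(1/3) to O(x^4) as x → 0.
3**(1/3) + 8*3**(1/3)*x/9 - 64*3**(1/3)*x**2/81 + 2560*3**(1/3)*x**3/2187 + O(x**4)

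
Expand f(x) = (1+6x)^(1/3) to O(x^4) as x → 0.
1 + 2*x - 4*x**2 + 40*x**3/3 + O(x**4)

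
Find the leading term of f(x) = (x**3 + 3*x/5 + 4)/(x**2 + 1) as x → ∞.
x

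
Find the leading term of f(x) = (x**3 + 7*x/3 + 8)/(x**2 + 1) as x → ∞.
x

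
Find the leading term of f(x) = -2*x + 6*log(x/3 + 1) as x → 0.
-x**2/3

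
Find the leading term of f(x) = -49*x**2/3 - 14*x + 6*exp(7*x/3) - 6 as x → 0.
343*x**3/27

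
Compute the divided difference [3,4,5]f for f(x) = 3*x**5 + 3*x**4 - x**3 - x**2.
2258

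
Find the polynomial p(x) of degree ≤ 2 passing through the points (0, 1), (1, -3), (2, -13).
-3*x**2 - x + 1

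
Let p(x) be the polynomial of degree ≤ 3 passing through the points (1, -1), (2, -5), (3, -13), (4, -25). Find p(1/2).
-1/2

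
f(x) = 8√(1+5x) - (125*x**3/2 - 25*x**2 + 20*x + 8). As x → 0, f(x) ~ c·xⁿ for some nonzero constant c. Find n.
4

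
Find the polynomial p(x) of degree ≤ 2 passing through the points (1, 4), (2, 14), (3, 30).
3*x**2 + x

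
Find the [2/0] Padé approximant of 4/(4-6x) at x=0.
9*x**2/4 + 3*x/2 + 1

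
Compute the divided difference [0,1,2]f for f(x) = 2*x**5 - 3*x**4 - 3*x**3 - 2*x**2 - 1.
-2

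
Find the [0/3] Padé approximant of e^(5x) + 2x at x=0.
1/(-1133*x**3/6 + 73*x**2/2 - 7*x + 1)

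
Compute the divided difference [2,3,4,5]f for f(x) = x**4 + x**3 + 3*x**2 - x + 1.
15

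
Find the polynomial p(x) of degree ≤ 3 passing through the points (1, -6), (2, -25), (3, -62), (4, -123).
-x**3 - 3*x**2 - 3*x + 1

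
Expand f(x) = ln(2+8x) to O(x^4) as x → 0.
log(2) + 4*x - 8*x**2 + 64*x**3/3 + O(x**4)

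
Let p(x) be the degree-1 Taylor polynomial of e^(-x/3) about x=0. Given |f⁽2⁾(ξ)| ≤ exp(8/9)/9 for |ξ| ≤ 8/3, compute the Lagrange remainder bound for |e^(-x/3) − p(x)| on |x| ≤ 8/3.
32*exp(8/9)/81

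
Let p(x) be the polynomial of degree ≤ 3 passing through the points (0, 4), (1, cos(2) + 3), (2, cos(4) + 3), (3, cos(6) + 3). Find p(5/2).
15*cos(4)/16 - 5*cos(2)/16 + 5*cos(6)/16 + 49/16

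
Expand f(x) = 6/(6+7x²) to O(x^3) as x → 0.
1 - 7*x**2/6 + O(x**3)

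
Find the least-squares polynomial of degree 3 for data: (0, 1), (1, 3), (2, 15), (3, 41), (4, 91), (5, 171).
8/9 + (253/378)x + (41/63)x² + (65/54)x³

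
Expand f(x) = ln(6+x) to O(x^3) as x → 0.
log(6) + x/6 - x**2/72 + O(x**3)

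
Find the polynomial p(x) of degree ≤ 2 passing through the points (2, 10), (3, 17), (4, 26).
x**2 + 2*x + 2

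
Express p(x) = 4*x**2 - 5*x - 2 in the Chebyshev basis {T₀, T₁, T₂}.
(-5)T₁ + (2)T₂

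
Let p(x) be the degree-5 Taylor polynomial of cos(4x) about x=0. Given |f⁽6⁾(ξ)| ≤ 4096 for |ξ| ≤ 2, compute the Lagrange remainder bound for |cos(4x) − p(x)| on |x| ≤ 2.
16384/45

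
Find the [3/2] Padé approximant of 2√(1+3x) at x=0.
(27*x**3/16 + 81*x**2/8 + 9*x + 2)/(27*x**2/16 + 3*x + 1)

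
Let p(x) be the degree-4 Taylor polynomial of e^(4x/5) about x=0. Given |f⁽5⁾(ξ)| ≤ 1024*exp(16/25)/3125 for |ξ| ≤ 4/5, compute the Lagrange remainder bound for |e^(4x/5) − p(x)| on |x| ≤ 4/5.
131072*exp(16/25)/146484375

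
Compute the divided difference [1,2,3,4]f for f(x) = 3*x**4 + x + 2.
30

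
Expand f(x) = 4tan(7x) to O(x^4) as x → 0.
28*x + 1372*x**3/3 + O(x**4)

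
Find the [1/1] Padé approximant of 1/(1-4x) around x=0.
1/(1 - 4*x)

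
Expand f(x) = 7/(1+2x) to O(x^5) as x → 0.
7 - 14*x + 28*x**2 - 56*x**3 + 112*x**4 + O(x**5)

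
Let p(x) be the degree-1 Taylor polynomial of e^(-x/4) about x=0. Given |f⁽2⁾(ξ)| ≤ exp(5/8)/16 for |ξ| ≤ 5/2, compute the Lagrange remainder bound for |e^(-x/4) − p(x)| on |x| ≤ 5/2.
25*exp(5/8)/128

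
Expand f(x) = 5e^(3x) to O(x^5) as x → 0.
5 + 15*x + 45*x**2/2 + 45*x**3/2 + 135*x**4/8 + O(x**5)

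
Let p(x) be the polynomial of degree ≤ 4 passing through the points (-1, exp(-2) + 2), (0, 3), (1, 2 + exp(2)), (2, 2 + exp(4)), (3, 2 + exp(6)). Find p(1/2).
(-5 + (-20*exp(4) + 316 + 90*exp(2) + 3*exp(6))*exp(2))*exp(-2)/128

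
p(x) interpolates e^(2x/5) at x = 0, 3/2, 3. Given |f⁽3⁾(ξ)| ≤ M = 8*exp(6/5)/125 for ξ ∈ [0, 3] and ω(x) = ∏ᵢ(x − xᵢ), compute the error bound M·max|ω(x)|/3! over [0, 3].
sqrt(3)*exp(6/5)/125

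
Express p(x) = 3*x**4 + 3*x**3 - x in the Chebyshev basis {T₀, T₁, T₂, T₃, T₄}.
(9/8)T₀ + (5/4)T₁ + (3/2)T₂ + (3/4)T₃ + (3/8)T₄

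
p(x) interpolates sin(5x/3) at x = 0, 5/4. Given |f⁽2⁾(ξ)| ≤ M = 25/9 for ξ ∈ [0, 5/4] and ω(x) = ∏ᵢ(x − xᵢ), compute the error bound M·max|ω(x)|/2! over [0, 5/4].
625/1152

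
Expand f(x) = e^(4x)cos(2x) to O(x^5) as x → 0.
1 + 4*x + 6*x**2 + 8*x**3/3 - 14*x**4/3 + O(x**5)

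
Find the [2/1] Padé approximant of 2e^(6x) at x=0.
(12*x**2 + 8*x + 2)/(1 - 2*x)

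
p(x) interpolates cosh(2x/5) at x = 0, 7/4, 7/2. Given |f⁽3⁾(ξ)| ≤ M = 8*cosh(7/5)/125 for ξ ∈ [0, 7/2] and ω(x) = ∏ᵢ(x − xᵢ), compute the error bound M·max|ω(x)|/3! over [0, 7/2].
343*sqrt(3)*cosh(7/5)/27000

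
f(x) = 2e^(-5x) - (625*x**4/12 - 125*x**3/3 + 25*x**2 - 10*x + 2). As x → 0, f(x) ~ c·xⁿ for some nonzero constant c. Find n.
5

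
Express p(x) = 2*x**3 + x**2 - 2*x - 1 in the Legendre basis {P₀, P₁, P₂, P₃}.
(-2/3)P₀ + (-4/5)P₁ + (2/3)P₂ + (4/5)P₃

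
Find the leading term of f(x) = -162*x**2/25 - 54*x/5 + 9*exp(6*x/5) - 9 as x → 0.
324*x**3/125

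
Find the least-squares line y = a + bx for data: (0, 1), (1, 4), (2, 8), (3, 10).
a = 11/10, b = 31/10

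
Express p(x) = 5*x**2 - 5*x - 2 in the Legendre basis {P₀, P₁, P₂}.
(-1/3)P₀ + (-5)P₁ + (10/3)P₂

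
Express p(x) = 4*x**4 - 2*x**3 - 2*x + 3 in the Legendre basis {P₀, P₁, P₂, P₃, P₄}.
(19/5)P₀ + (-16/5)P₁ + (16/7)P₂ + (-4/5)P₃ + (32/35)P₄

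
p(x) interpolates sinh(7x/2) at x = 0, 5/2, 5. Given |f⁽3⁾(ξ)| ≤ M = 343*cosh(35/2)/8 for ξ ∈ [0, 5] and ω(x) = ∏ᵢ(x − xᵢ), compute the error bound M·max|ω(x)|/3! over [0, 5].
42875*sqrt(3)*cosh(35/2)/1728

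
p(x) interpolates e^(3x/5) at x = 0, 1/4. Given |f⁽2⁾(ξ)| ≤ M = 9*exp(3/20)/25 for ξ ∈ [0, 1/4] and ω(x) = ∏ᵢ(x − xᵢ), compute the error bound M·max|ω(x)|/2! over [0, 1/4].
9*exp(3/20)/3200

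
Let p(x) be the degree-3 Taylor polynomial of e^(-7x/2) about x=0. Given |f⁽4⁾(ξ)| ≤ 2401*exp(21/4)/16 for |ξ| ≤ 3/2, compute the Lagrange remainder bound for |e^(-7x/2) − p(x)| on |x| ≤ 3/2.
64827*exp(21/4)/2048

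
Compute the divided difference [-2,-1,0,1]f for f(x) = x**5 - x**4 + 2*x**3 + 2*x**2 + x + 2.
9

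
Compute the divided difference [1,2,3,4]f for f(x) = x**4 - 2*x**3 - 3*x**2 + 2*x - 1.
8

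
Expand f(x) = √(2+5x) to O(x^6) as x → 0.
sqrt(2) + 5*sqrt(2)*x/4 - 25*sqrt(2)*x**2/32 + 125*sqrt(2)*x**3/128 - 3125*sqrt(2)*x**4/2048 + 21875*sqrt(2)*x**5/8192 + O(x**6)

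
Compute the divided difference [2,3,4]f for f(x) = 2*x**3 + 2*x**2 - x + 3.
20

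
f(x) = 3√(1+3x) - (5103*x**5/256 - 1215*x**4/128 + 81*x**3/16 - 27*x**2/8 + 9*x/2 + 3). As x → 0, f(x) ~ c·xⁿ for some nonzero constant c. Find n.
6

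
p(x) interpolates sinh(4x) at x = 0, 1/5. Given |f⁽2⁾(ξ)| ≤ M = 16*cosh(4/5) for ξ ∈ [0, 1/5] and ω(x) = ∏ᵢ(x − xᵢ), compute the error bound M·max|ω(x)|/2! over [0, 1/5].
2*cosh(4/5)/25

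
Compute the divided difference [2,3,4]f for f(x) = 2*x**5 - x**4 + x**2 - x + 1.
516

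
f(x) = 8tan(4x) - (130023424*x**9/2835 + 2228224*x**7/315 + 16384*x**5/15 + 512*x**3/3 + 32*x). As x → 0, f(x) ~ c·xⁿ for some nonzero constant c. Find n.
11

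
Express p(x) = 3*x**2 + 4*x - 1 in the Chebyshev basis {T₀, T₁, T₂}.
(1/2)T₀ + (4)T₁ + (3/2)T₂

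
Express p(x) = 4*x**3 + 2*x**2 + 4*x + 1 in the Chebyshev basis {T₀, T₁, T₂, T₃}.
(2)T₀ + (7)T₁ + T₂ + T₃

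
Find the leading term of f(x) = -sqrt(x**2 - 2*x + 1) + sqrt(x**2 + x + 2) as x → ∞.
3/2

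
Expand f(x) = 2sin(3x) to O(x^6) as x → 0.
6*x - 9*x**3 + 81*x**5/20 + O(x**6)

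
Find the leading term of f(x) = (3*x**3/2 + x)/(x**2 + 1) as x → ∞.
3*x/2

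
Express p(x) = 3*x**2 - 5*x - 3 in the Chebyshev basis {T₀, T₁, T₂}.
(-3/2)T₀ + (-5)T₁ + (3/2)T₂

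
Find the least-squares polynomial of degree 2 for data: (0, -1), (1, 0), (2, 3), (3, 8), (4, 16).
-32/35 + (-13/35)x + (8/7)x²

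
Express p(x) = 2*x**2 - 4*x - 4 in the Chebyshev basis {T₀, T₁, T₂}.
(-3)T₀ + (-4)T₁ + T₂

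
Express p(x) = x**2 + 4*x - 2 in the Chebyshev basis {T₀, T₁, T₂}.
(-3/2)T₀ + (4)T₁ + (1/2)T₂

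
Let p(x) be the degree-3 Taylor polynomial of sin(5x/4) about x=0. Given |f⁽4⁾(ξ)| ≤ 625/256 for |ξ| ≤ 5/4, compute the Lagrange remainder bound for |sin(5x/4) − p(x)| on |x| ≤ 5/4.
390625/1572864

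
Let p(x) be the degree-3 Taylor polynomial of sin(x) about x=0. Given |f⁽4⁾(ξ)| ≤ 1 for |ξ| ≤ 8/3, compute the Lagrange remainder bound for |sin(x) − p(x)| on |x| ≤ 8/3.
512/243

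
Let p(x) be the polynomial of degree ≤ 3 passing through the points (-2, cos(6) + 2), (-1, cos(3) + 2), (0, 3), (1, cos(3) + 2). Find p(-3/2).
cos(3) + 5*cos(6)/16 + 27/16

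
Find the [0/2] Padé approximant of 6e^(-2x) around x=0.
6/(2*x**2 + 2*x + 1)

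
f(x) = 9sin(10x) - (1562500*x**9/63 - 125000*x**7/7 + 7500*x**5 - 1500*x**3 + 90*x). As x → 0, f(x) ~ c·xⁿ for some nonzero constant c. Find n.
11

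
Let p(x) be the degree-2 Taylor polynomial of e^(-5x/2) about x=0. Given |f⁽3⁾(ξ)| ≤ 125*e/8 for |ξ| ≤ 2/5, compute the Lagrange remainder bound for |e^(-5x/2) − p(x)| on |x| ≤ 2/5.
e/6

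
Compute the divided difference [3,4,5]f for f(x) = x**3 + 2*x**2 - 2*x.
14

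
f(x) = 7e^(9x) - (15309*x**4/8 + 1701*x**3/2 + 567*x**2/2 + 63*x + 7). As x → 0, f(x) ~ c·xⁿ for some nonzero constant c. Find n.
5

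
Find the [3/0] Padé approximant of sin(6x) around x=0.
-36*x**3 + 6*x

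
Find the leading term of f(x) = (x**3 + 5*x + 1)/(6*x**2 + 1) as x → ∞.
x/6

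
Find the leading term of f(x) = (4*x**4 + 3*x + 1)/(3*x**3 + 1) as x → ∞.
4*x/3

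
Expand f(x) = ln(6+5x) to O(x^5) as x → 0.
log(6) + 5*x/6 - 25*x**2/72 + 125*x**3/648 - 625*x**4/5184 + O(x**5)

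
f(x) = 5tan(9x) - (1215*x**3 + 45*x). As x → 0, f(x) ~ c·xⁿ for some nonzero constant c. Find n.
5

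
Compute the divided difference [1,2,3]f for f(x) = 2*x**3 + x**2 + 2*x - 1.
13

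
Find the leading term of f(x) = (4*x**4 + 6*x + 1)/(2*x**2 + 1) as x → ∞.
2*x**2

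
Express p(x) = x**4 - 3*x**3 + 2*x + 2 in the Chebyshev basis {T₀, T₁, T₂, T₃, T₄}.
(19/8)T₀ + (-1/4)T₁ + (1/2)T₂ + (-3/4)T₃ + (1/8)T₄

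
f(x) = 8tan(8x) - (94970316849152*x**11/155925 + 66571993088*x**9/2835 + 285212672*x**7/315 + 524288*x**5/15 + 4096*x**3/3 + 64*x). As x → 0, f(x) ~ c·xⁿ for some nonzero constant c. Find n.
13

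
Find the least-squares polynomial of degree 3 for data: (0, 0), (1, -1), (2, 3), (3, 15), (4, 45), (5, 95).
-1/42 + (-221/252)x + (-37/42)x² + (35/36)x³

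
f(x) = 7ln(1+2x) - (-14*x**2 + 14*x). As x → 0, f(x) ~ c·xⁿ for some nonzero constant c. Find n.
3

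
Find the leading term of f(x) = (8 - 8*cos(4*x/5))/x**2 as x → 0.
64/25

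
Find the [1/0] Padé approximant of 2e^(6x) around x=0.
12*x + 2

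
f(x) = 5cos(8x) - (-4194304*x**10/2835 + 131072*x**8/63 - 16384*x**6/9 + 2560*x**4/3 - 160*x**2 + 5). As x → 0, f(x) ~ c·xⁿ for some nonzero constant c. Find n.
12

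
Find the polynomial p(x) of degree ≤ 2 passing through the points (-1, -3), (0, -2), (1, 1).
x**2 + 2*x - 2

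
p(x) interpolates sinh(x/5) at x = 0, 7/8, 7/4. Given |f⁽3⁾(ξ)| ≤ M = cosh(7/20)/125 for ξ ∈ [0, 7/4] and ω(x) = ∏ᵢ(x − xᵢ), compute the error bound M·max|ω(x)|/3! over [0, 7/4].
343*sqrt(3)*cosh(7/20)/1728000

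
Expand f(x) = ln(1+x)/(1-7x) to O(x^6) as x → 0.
x + 13*x**2/2 + 275*x**3/6 + 3847*x**4/12 + 134657*x**5/60 + O(x**6)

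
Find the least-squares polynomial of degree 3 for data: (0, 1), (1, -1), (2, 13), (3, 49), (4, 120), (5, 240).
29/42 + (-857/252)x + (67/84)x² + (17/9)x³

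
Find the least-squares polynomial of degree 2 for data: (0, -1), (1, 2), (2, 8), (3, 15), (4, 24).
-8/7 + (181/70)x + (13/14)x²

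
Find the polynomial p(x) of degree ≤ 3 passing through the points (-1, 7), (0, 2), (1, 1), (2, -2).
-x**3 + 2*x**2 - 2*x + 2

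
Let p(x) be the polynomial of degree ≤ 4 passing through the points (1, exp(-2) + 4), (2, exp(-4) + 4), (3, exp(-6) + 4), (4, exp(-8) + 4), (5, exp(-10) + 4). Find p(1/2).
(-420*exp(6) - 180*exp(2) + 35 + 378*exp(4) + 315*exp(8) + 512*exp(10))*exp(-10)/128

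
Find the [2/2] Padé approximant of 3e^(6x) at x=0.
(9*x**2 + 9*x + 3)/(3*x**2 - 3*x + 1)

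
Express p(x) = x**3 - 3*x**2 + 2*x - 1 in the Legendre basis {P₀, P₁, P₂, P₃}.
(-2)P₀ + (13/5)P₁ + (-2)P₂ + (2/5)P₃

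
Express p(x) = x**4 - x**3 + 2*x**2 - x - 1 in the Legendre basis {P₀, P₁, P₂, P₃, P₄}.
(-2/15)P₀ + (-8/5)P₁ + (40/21)P₂ + (-2/5)P₃ + (8/35)P₄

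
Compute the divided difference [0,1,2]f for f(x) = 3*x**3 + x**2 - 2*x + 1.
10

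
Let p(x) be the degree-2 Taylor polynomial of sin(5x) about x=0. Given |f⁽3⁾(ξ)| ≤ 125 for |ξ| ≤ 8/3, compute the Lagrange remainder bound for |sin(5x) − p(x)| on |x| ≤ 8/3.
32000/81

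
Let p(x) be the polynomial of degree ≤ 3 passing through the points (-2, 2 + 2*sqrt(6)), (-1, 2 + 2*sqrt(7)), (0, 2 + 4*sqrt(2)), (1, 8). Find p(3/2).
-35*sqrt(2)/4 - 5*sqrt(6)/8 + 21*sqrt(7)/8 + 121/8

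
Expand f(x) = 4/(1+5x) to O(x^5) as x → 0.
4 - 20*x + 100*x**2 - 500*x**3 + 2500*x**4 + O(x**5)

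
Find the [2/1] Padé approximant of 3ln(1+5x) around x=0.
5*x*(5*x + 6)/(2*(10*x/3 + 1))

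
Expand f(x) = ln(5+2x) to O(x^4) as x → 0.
log(5) + 2*x/5 - 2*x**2/25 + 8*x**3/375 + O(x**4)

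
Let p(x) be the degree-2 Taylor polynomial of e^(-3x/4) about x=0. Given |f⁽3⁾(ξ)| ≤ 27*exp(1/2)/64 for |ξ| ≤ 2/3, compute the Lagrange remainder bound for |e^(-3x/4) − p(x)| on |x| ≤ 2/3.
exp(1/2)/48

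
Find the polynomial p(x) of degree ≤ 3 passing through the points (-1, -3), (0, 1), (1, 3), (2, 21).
3*x**3 - x**2 + 1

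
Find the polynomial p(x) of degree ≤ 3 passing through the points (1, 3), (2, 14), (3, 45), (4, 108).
2*x**3 - 2*x**2 + 3*x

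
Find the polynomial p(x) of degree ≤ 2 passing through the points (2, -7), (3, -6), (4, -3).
x**2 - 4*x - 3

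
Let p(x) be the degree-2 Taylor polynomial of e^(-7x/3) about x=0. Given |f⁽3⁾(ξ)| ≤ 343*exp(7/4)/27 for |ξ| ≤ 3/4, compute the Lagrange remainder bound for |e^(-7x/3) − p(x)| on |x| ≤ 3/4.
343*exp(7/4)/384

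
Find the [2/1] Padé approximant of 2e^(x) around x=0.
(x**2/3 + 4*x/3 + 2)/(1 - x/3)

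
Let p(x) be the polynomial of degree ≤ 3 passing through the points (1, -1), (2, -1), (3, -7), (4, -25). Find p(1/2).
-11/8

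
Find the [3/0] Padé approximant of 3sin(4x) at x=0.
-32*x**3 + 12*x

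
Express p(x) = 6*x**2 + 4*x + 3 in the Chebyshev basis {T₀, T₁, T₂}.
(6)T₀ + (4)T₁ + (3)T₂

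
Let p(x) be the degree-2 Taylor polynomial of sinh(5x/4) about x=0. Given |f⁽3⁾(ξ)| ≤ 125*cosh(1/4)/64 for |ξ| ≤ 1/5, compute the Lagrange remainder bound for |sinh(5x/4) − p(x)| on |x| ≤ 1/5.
cosh(1/4)/384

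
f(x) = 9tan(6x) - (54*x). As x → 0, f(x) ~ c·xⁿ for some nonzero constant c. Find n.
3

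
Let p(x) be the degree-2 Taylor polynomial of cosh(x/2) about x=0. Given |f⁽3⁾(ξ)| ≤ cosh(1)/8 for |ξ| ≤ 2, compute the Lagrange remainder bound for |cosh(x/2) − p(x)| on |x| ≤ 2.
cosh(1)/6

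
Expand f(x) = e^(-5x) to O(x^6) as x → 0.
1 - 5*x + 25*x**2/2 - 125*x**3/6 + 625*x**4/24 - 625*x**5/24 + O(x**6)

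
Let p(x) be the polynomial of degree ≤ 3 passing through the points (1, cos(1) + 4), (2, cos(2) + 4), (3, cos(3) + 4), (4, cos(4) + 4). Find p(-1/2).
135*cos(3)/16 - 35*cos(4)/16 + 105*cos(1)/16 + 4 - 189*cos(2)/16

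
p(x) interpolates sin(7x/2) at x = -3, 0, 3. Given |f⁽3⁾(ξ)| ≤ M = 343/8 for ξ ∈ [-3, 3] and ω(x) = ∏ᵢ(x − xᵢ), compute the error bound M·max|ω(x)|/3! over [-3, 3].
343*sqrt(3)/8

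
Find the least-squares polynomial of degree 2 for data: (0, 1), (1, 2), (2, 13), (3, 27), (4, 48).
19/35 + (-27/70)x + (43/14)x²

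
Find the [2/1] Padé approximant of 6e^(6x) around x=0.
(36*x**2 + 24*x + 6)/(1 - 2*x)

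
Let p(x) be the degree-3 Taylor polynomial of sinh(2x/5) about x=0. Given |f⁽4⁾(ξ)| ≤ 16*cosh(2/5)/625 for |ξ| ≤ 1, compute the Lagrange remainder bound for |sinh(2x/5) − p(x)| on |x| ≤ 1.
2*cosh(2/5)/1875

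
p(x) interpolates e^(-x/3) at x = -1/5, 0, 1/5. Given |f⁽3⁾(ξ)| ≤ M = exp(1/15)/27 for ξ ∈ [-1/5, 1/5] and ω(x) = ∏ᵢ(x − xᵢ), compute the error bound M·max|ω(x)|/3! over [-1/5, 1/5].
sqrt(3)*exp(1/15)/91125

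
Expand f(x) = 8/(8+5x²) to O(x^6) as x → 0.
1 - 5*x**2/8 + 25*x**4/64 + O(x**6)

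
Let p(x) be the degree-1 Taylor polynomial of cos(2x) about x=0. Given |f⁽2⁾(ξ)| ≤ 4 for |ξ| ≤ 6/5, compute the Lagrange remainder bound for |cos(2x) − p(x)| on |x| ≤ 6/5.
72/25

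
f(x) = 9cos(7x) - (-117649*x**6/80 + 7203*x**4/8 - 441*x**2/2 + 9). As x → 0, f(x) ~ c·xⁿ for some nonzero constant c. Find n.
8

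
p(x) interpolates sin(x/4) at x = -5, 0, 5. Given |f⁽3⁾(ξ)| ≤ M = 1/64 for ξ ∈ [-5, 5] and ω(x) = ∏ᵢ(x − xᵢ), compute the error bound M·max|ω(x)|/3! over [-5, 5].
125*sqrt(3)/1728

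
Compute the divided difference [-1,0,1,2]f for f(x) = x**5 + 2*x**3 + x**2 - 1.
7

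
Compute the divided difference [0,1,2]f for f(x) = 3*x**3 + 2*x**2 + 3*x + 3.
11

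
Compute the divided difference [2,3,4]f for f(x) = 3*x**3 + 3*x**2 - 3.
30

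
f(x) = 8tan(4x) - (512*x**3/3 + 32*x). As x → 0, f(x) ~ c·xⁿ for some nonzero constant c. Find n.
5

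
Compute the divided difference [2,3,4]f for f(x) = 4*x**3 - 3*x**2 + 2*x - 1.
33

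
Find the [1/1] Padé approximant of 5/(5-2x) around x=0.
1/(1 - 2*x/5)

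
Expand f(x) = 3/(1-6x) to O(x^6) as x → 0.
3 + 18*x + 108*x**2 + 648*x**3 + 3888*x**4 + 23328*x**5 + O(x**6)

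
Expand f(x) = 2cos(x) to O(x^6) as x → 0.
2 - x**2 + x**4/12 + O(x**6)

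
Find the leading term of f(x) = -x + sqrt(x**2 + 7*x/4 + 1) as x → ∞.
7/8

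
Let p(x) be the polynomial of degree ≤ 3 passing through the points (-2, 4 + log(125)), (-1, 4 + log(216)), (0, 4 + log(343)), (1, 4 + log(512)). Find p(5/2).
4 + log(16388945225936291321230313138304319488*2**(3/8)*3**(5/16)*5**(7/16)*7**(9/16)/207166472332785427482736201687578125)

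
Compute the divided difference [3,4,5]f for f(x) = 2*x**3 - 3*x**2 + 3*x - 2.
21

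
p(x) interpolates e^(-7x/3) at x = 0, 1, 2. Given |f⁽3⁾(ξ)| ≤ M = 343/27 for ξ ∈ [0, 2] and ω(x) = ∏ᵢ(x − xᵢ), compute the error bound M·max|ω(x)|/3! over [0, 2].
343*sqrt(3)/729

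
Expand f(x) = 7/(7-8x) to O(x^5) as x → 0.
1 + 8*x/7 + 64*x**2/49 + 512*x**3/343 + 4096*x**4/2401 + O(x**5)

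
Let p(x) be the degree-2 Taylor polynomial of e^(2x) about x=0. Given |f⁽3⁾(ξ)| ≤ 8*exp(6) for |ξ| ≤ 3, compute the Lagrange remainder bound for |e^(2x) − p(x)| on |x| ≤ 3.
36*exp(6)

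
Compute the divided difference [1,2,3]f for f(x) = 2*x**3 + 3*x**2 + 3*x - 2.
15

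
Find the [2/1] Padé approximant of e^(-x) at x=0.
(x**2/6 - 2*x/3 + 1)/(x/3 + 1)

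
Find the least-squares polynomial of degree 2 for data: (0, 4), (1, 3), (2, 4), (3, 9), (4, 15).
139/35 + (-82/35)x + (9/7)x²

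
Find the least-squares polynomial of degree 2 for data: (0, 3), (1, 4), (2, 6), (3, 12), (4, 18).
3 + (-1/5)x + x²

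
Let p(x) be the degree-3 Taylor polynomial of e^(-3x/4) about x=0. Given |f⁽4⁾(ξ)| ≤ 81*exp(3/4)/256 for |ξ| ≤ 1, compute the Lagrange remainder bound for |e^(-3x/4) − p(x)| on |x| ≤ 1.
27*exp(3/4)/2048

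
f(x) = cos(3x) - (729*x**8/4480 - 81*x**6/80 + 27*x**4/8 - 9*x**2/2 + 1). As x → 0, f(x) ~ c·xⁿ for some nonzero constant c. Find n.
10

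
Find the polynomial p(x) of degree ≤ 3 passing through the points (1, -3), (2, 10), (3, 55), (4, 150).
3*x**3 - 2*x**2 - 2*x - 2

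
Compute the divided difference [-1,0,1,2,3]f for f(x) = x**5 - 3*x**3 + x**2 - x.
5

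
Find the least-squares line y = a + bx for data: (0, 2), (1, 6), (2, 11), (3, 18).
a = 13/10, b = 53/10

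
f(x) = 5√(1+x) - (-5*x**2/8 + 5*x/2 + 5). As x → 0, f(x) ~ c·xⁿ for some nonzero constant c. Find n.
3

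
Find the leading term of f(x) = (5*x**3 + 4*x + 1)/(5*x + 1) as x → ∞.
x**2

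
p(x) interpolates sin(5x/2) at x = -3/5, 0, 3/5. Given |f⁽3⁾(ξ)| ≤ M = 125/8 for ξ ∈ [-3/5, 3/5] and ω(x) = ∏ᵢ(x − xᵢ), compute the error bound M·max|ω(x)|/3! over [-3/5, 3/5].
sqrt(3)/8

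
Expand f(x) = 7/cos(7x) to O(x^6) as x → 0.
7 + 343*x**2/2 + 84035*x**4/24 + O(x**6)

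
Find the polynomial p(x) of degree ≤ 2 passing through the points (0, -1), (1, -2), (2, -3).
-x - 1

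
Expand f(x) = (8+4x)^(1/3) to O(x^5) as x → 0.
2 + x/3 - x**2/18 + 5*x**3/324 - 5*x**4/972 + O(x**5)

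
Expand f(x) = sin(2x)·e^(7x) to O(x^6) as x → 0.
2*x + 14*x**2 + 143*x**3/3 + 105*x**4 + 10061*x**5/60 + O(x**6)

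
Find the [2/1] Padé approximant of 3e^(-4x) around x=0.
(8*x**2 - 8*x + 3)/(4*x/3 + 1)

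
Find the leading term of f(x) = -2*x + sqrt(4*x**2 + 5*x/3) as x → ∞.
5/12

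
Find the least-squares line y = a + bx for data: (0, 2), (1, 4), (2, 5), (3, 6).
a = 23/10, b = 13/10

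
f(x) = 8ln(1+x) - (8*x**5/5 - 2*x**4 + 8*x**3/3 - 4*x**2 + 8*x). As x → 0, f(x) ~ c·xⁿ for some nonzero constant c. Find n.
6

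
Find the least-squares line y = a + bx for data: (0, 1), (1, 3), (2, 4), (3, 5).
a = 13/10, b = 13/10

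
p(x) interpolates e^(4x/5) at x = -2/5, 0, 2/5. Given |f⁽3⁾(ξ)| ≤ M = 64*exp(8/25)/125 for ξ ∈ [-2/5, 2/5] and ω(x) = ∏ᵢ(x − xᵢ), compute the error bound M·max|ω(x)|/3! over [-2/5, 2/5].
512*sqrt(3)*exp(8/25)/421875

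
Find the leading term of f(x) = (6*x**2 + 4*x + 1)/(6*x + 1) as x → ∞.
x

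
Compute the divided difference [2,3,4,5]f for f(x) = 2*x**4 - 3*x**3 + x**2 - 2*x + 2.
25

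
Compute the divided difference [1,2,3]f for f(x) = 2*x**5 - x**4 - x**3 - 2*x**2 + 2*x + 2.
147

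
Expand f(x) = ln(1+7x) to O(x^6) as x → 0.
7*x - 49*x**2/2 + 343*x**3/3 - 2401*x**4/4 + 16807*x**5/5 + O(x**6)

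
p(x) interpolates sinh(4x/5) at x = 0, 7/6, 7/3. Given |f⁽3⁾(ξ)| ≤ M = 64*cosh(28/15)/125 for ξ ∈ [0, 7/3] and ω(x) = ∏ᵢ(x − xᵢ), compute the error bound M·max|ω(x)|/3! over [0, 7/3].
2744*sqrt(3)*cosh(28/15)/91125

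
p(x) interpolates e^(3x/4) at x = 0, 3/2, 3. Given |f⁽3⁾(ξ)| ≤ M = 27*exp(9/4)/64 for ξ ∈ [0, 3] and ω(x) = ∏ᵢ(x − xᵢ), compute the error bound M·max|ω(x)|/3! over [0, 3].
27*sqrt(3)*exp(9/4)/512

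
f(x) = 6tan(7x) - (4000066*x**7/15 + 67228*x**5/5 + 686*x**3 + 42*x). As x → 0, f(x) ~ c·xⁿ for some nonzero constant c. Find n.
9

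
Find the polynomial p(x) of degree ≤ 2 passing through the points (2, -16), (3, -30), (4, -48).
-2*x**2 - 4*x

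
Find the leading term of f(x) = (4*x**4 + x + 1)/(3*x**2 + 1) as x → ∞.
4*x**2/3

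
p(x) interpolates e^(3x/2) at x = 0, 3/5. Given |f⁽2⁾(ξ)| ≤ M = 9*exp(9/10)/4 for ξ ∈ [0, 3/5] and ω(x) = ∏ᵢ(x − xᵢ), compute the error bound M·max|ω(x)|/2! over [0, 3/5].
81*exp(9/10)/800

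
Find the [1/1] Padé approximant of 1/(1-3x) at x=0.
1/(1 - 3*x)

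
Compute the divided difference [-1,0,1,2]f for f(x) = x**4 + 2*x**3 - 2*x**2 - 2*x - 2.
4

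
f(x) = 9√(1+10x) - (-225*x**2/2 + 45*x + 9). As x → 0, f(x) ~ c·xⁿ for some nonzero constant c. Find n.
3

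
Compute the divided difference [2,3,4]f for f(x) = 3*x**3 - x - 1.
27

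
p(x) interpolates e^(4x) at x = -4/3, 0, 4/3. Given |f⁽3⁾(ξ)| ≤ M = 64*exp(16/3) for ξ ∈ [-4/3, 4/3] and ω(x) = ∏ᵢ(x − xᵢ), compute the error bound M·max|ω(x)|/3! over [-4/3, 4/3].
4096*sqrt(3)*exp(16/3)/729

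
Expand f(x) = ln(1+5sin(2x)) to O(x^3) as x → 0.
10*x - 50*x**2 + O(x**3)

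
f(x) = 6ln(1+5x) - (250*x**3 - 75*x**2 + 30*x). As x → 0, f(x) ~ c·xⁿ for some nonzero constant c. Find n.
4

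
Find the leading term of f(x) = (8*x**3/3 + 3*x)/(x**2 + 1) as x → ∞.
8*x/3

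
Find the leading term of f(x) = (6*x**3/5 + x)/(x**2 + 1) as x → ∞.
6*x/5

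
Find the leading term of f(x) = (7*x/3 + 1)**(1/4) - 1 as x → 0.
7*x/12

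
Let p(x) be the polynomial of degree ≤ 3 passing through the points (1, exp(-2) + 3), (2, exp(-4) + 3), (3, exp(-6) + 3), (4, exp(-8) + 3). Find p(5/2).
(-exp(6) - 1 + 9*exp(2) + 9*exp(4) + 48*exp(8))*exp(-8)/16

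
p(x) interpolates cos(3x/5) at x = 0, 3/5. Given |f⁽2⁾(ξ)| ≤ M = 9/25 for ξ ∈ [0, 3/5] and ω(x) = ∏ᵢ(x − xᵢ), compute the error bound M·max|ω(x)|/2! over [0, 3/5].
81/5000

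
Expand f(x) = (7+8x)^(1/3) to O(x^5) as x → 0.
7**(1/3) + 8*7**(1/3)*x/21 - 64*7**(1/3)*x**2/441 + 2560*7**(1/3)*x**3/27783 - 40960*7**(1/3)*x**4/583443 + O(x**5)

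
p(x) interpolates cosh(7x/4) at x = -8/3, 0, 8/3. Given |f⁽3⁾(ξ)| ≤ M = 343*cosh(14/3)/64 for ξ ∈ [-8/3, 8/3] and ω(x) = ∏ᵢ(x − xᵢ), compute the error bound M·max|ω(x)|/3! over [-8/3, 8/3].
2744*sqrt(3)*cosh(14/3)/729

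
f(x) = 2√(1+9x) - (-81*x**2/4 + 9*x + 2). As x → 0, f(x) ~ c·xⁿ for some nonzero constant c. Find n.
3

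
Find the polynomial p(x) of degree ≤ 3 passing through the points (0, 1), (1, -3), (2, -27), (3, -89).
-3*x**3 - x**2 + 1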